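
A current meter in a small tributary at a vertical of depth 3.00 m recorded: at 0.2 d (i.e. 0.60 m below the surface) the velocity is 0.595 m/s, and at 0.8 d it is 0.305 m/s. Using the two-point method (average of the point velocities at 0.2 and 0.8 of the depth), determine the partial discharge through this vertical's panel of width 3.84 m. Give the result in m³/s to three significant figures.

v̄ = (0.595 + 0.305) / 2 = 0.4500 m/s
q = v̄ × d × w = 0.4500 × 3.00 × 3.84 = 5.184 m³/s

5.18 m³/s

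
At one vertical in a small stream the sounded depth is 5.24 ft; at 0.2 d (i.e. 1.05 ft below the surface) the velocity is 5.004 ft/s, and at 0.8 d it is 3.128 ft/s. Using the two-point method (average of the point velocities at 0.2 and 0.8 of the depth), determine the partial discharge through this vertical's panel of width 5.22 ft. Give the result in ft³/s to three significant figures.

v̄ = (5.004 + 3.128) / 2 = 4.066 ft/s
q = v̄ × d × w = 4.066 × 5.24 × 5.22 = 111.2 ft³/s

111 ft³/s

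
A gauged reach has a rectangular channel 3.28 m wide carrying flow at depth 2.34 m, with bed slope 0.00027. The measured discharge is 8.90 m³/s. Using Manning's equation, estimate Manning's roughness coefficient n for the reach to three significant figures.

0.0138

A = b·y = 3.28 × 2.34 = 7.675 m²
P = b + 2y = 3.28 + 2×2.34 = 7.960 m
R = A/P = 7.675/7.960 = 0.9642 m
n = (1/Q)·A·R^(2/3)·S^(1/2) = (1/8.90) × 7.675 × 0.9760 × 0.01643 = 0.01383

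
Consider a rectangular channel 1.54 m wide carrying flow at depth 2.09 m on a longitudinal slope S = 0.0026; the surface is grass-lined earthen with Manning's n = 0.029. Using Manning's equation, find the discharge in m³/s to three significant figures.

3.86 m³/s

A = b·y = 1.54 × 2.09 = 3.219 m²
P = b + 2y = 1.54 + 2×2.09 = 5.720 m
R = A/P = 3.219/5.720 = 0.5627 m
Q = (1/n)·A·R^(2/3)·S^(1/2) = (1/0.029) × 3.219 × 0.5627^(2/3) × 0.0026^(1/2) = 3.857 m³/s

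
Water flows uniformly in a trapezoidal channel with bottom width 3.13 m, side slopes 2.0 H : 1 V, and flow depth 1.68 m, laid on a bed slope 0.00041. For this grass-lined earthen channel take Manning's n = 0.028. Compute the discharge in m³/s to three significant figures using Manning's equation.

A = (b + z·y)·y = (3.13 + 2.0×1.68)×1.68 = 10.90 m²
P = b + 2y√(1+z²) = 3.13 + 2×1.68×√(1+2.0²) = 10.64 m
R = A/P = 10.90/10.64 = 1.024 m
Q = (1/n)·A·R^(2/3)·S^(1/2) = (1/0.028) × 10.90 × 1.024^(2/3) × 0.00041^(1/2) = 8.013 m³/s

8.01 m³/s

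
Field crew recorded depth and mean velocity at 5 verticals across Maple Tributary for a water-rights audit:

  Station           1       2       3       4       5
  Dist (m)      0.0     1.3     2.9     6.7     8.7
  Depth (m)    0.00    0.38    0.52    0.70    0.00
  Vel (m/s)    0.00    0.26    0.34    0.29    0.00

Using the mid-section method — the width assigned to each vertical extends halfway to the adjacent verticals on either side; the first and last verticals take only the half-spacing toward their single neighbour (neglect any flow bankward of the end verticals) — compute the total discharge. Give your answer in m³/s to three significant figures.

w_2 = (2.9 − 0.0)/2 = 1.45 m; q_2 = 0.26 × 0.38 × 1.45 = 0.1433 m³/s
w_3 = (6.7 − 1.3)/2 = 2.7 m; q_3 = 0.34 × 0.52 × 2.7 = 0.4774 m³/s
w_4 = (8.7 − 2.9)/2 = 2.9 m; q_4 = 0.29 × 0.70 × 2.9 = 0.5887 m³/s
Stations 1, 5 contribute zero (depth or velocity is 0).
Q = Σ qᵢ = 1.209 m³/s

1.21 m³/s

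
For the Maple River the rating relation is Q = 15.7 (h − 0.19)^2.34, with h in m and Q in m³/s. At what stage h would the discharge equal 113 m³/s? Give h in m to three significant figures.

h − h₀ = (Q/C)^(1/b) = (113/15.7)^(1/2.34) = 2.324 m
h = 0.19 + 2.324 = 2.514 m

2.51 m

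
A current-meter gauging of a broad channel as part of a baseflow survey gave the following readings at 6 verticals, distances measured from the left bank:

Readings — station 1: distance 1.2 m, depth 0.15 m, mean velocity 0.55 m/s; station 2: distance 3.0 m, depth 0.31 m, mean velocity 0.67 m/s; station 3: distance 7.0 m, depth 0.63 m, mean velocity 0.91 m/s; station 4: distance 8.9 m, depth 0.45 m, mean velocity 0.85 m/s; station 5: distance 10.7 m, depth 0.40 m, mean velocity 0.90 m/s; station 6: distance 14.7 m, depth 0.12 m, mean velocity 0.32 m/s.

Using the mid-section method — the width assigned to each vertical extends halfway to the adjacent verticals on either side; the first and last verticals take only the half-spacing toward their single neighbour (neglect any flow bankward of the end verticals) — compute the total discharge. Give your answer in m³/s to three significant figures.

4.20 m³/s

w_1 = (3.0 − 1.2)/2 = 0.9 m; q_1 = 0.55 × 0.15 × 0.9 = 0.07425 m³/s
w_2 = (7.0 − 1.2)/2 = 2.9 m; q_2 = 0.67 × 0.31 × 2.9 = 0.6023 m³/s
w_3 = (8.9 − 3.0)/2 = 2.95 m; q_3 = 0.91 × 0.63 × 2.95 = 1.691 m³/s
w_4 = (10.7 − 7.0)/2 = 1.85 m; q_4 = 0.85 × 0.45 × 1.85 = 0.7076 m³/s
w_5 = (14.7 − 8.9)/2 = 2.9 m; q_5 = 0.90 × 0.40 × 2.9 = 1.044 m³/s
w_6 = (14.7 − 10.7)/2 = 2 m; q_6 = 0.32 × 0.12 × 2 = 0.07680 m³/s
Q = Σ qᵢ = 4.196 m³/s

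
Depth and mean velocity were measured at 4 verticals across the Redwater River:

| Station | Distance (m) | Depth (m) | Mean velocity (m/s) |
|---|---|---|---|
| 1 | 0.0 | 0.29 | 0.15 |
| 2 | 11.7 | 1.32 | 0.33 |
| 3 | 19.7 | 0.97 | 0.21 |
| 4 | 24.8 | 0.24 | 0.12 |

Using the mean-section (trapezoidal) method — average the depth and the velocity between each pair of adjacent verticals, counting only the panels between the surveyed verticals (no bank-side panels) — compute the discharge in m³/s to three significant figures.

Panel 1-2: Δb = 11.7 m, d̄ = (0.29+1.32)/2 = 0.805, v̄ = (0.15+0.33)/2 = 0.24 → q = 11.7×0.805×0.24 = 2.260 m³/s
Panel 2-3: Δb = 8 m, d̄ = (1.32+0.97)/2 = 1.145, v̄ = (0.33+0.21)/2 = 0.27 → q = 8×1.145×0.27 = 2.473 m³/s
Panel 3-4: Δb = 5.1 m, d̄ = (0.97+0.24)/2 = 0.605, v̄ = (0.21+0.12)/2 = 0.165 → q = 5.1×0.605×0.165 = 0.5091 m³/s
Q = Σ q = 5.243 m³/s

5.24 m³/s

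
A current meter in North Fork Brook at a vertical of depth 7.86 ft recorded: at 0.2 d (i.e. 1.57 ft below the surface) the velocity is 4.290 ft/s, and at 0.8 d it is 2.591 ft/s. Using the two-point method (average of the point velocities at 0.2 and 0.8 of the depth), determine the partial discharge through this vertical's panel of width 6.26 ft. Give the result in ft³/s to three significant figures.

169 ft³/s

v̄ = (4.290 + 2.591) / 2 = 3.441 ft/s
q = v̄ × d × w = 3.441 × 7.86 × 6.26 = 169.3 ft³/s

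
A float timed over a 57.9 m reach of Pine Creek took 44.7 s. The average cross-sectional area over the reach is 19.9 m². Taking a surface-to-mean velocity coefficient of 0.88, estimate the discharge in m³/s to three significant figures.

v_surface = L / t̄ = 57.9 / 44.7 = 1.295 m/s
v_mean = 0.88 × 1.295 = 1.140 m/s
Q = A × v_mean = 19.9 × 1.140 = 22.68 m³/s

22.7 m³/s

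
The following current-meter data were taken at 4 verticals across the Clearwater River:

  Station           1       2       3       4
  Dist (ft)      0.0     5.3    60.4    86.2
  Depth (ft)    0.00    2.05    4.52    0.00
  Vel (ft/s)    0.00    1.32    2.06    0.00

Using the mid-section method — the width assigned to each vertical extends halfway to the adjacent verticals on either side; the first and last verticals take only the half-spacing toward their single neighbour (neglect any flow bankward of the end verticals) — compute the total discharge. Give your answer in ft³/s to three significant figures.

458 ft³/s

w_2 = (60.4 − 0.0)/2 = 30.2 ft; q_2 = 1.32 × 2.05 × 30.2 = 81.72 ft³/s
w_3 = (86.2 − 5.3)/2 = 40.45 ft; q_3 = 2.06 × 4.52 × 40.45 = 376.6 ft³/s
Stations 1, 4 contribute zero (depth or velocity is 0).
Q = Σ qᵢ = 458.4 ft³/s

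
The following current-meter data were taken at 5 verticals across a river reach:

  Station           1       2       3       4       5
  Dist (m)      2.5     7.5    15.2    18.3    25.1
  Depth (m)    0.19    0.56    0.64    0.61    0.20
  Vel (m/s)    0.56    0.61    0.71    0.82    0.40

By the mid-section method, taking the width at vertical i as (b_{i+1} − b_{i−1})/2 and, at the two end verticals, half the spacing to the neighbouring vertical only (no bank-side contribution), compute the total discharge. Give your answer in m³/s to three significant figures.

w_1 = (7.5 − 2.5)/2 = 2.5 m; q_1 = 0.56 × 0.19 × 2.5 = 0.2660 m³/s
w_2 = (15.2 − 2.5)/2 = 6.35 m; q_2 = 0.61 × 0.56 × 6.35 = 2.169 m³/s
w_3 = (18.3 − 7.5)/2 = 5.4 m; q_3 = 0.71 × 0.64 × 5.4 = 2.454 m³/s
w_4 = (25.1 − 15.2)/2 = 4.95 m; q_4 = 0.82 × 0.61 × 4.95 = 2.476 m³/s
w_5 = (25.1 − 18.3)/2 = 3.4 m; q_5 = 0.40 × 0.20 × 3.4 = 0.2720 m³/s
Q = Σ qᵢ = 7.637 m³/s

7.64 m³/s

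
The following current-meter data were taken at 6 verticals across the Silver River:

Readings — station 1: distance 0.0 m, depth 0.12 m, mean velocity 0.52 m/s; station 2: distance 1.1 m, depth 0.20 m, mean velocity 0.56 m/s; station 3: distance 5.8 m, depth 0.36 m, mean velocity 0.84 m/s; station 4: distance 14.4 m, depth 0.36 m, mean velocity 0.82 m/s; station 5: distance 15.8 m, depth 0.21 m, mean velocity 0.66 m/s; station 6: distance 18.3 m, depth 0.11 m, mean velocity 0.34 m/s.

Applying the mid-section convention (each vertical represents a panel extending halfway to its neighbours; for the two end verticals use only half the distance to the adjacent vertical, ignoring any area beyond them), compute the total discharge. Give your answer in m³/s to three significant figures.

4.16 m³/s

w_1 = (1.1 − 0.0)/2 = 0.55 m; q_1 = 0.52 × 0.12 × 0.55 = 0.03432 m³/s
w_2 = (5.8 − 0.0)/2 = 2.9 m; q_2 = 0.56 × 0.20 × 2.9 = 0.3248 m³/s
w_3 = (14.4 − 1.1)/2 = 6.65 m; q_3 = 0.84 × 0.36 × 6.65 = 2.011 m³/s
w_4 = (15.8 − 5.8)/2 = 5 m; q_4 = 0.82 × 0.36 × 5 = 1.476 m³/s
w_5 = (18.3 − 14.4)/2 = 1.95 m; q_5 = 0.66 × 0.21 × 1.95 = 0.2703 m³/s
w_6 = (18.3 − 15.8)/2 = 1.25 m; q_6 = 0.34 × 0.11 × 1.25 = 0.04675 m³/s
Q = Σ qᵢ = 4.163 m³/s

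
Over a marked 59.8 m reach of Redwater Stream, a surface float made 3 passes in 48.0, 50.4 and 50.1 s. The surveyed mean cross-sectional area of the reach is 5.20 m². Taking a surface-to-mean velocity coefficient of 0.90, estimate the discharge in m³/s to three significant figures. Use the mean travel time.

t̄ = (48.0 + 50.4 + 50.1) / 3 = 49.5 s
v_surface = L / t̄ = 59.8 / 49.5 = 1.208 m/s
v_mean = 0.90 × 1.208 = 1.087 m/s
Q = A × v_mean = 5.20 × 1.087 = 5.654 m³/s

5.65 m³/s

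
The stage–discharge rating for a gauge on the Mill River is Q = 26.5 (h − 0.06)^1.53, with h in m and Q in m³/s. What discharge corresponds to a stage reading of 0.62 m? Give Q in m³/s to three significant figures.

10.9 m³/s

Q = 26.5 × (0.62 − 0.06)^1.53 = 26.5 × 0.56^1.53 = 10.91 m³/s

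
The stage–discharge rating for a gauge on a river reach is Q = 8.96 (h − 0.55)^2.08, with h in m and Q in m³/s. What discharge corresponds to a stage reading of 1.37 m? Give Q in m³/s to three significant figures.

Q = 8.96 × (1.37 − 0.55)^2.08 = 8.96 × 0.82^2.08 = 5.930 m³/s

5.93 m³/s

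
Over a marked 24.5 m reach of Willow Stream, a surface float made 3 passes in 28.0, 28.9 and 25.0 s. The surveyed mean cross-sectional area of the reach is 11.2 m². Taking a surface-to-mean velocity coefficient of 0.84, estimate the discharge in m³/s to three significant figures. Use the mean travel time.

8.44 m³/s

t̄ = (28.0 + 28.9 + 25.0) / 3 = 27.3 s
v_surface = L / t̄ = 24.5 / 27.3 = 0.8974 m/s
v_mean = 0.84 × 0.8974 = 0.7538 m/s
Q = A × v_mean = 11.2 × 0.7538 = 8.443 m³/s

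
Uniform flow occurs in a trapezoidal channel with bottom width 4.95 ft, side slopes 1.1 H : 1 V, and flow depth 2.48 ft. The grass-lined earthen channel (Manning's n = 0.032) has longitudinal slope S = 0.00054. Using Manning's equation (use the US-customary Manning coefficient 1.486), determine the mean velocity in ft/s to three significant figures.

A = (b + z·y)·y = (4.95 + 1.1×2.48)×2.48 = 19.04 ft²
P = b + 2y√(1+z²) = 4.95 + 2×2.48×√(1+1.1²) = 12.32 ft
R = A/P = 19.04/12.32 = 1.545 ft
Q = (1.486/n)·A·R^(2/3)·S^(1/2) = (1.486/0.032) × 19.04 × 1.545^(2/3) × 0.00054^(1/2) = 27.46 ft³/s
V = Q/A = 27.46/19.04 = 1.442 ft/s

1.44 ft/s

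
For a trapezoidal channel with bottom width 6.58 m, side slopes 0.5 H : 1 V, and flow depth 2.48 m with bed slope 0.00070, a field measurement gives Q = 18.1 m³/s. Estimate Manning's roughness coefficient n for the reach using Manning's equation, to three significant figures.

0.0388

A = (b + z·y)·y = (6.58 + 0.5×2.48)×2.48 = 19.39 m²
P = b + 2y√(1+z²) = 6.58 + 2×2.48×√(1+0.5²) = 12.13 m
R = A/P = 19.39/12.13 = 1.599 m
n = (1/Q)·A·R^(2/3)·S^(1/2) = (1/18.1) × 19.39 × 1.368 × 0.02646 = 0.03877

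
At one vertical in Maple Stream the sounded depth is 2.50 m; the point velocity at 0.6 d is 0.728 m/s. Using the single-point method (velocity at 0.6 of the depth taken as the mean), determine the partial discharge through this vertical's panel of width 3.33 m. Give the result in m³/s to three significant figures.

6.06 m³/s

v̄ = v₀.₆ = 0.728 m/s
q = v̄ × d × w = 0.7280 × 2.50 × 3.33 = 6.061 m³/s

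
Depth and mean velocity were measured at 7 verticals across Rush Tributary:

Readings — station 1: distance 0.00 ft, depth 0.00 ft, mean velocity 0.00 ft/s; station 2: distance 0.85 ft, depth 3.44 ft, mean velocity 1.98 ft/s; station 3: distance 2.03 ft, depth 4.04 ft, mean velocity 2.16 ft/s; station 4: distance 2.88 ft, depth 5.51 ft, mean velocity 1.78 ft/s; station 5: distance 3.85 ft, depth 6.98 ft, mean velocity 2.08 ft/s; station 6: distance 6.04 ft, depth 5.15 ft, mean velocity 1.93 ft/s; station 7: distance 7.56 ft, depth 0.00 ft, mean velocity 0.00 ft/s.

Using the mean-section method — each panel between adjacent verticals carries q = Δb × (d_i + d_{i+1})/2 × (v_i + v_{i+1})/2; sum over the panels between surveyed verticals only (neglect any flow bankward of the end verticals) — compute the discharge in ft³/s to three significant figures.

Panel 1-2: Δb = 0.85 ft, d̄ = (0.00+3.44)/2 = 1.72, v̄ = (0.00+1.98)/2 = 0.99 → q = 0.85×1.72×0.99 = 1.447 ft³/s
Panel 2-3: Δb = 1.18 ft, d̄ = (3.44+4.04)/2 = 3.74, v̄ = (1.98+2.16)/2 = 2.07 → q = 1.18×3.74×2.07 = 9.135 ft³/s
Panel 3-4: Δb = 0.85 ft, d̄ = (4.04+5.51)/2 = 4.775, v̄ = (2.16+1.78)/2 = 1.97 → q = 0.85×4.775×1.97 = 7.996 ft³/s
Panel 4-5: Δb = 0.97 ft, d̄ = (5.51+6.98)/2 = 6.245, v̄ = (1.78+2.08)/2 = 1.93 → q = 0.97×6.245×1.93 = 11.69 ft³/s
Panel 5-6: Δb = 2.19 ft, d̄ = (6.98+5.15)/2 = 6.065, v̄ = (2.08+1.93)/2 = 2.005 → q = 2.19×6.065×2.005 = 26.63 ft³/s
Panel 6-7: Δb = 1.52 ft, d̄ = (5.15+0.00)/2 = 2.575, v̄ = (1.93+0.00)/2 = 0.965 → q = 1.52×2.575×0.965 = 3.777 ft³/s
Q = Σ q = 60.68 ft³/s

60.7 ft³/s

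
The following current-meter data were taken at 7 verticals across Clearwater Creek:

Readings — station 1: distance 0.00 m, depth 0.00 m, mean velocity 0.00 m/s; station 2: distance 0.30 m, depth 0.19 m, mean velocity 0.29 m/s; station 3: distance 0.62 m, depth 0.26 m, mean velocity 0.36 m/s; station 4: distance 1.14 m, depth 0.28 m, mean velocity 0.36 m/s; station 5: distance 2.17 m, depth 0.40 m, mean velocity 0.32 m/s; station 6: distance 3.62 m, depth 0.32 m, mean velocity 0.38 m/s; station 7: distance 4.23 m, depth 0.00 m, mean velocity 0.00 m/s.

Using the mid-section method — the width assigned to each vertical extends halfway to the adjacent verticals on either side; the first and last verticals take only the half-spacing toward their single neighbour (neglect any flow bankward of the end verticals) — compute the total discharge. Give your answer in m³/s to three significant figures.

0.418 m³/s

w_2 = (0.62 − 0.00)/2 = 0.31 m; q_2 = 0.29 × 0.19 × 0.31 = 0.01708 m³/s
w_3 = (1.14 − 0.30)/2 = 0.42 m; q_3 = 0.36 × 0.26 × 0.42 = 0.03931 m³/s
w_4 = (2.17 − 0.62)/2 = 0.775 m; q_4 = 0.36 × 0.28 × 0.775 = 0.07812 m³/s
w_5 = (3.62 − 1.14)/2 = 1.24 m; q_5 = 0.32 × 0.40 × 1.24 = 0.1587 m³/s
w_6 = (4.23 − 2.17)/2 = 1.03 m; q_6 = 0.38 × 0.32 × 1.03 = 0.1252 m³/s
Stations 1, 7 contribute zero (depth or velocity is 0).
Q = Σ qᵢ = 0.4185 m³/s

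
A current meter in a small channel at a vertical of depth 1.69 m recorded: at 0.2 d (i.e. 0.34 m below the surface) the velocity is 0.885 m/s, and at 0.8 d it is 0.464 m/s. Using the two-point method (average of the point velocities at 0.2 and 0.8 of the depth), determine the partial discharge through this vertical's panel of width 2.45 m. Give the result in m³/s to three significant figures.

v̄ = (0.885 + 0.464) / 2 = 0.6745 m/s
q = v̄ × d × w = 0.6745 × 1.69 × 2.45 = 2.793 m³/s

2.79 m³/s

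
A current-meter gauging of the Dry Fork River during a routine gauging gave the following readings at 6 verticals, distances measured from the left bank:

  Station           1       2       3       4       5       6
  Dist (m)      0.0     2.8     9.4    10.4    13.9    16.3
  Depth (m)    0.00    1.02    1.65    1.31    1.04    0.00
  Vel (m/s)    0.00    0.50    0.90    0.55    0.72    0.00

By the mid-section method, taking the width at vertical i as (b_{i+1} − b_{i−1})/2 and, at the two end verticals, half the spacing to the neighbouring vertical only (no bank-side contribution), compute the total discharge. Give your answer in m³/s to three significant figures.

w_2 = (9.4 − 0.0)/2 = 4.7 m; q_2 = 0.50 × 1.02 × 4.7 = 2.397 m³/s
w_3 = (10.4 − 2.8)/2 = 3.8 m; q_3 = 0.90 × 1.65 × 3.8 = 5.643 m³/s
w_4 = (13.9 − 9.4)/2 = 2.25 m; q_4 = 0.55 × 1.31 × 2.25 = 1.621 m³/s
w_5 = (16.3 − 10.4)/2 = 2.95 m; q_5 = 0.72 × 1.04 × 2.95 = 2.209 m³/s
Stations 1, 6 contribute zero (depth or velocity is 0).
Q = Σ qᵢ = 11.87 m³/s

11.9 m³/s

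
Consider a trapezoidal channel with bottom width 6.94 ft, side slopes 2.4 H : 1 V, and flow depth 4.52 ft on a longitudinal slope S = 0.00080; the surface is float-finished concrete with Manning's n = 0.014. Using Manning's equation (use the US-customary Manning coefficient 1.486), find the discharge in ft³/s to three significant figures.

A = (b + z·y)·y = (6.94 + 2.4×4.52)×4.52 = 80.40 ft²
P = b + 2y√(1+z²) = 6.94 + 2×4.52×√(1+2.4²) = 30.44 ft
R = A/P = 80.40/30.44 = 2.641 ft
Q = (1.486/n)·A·R^(2/3)·S^(1/2) = (1.486/0.014) × 80.40 × 2.641^(2/3) × 0.00080^(1/2) = 461.2 ft³/s

461 ft³/s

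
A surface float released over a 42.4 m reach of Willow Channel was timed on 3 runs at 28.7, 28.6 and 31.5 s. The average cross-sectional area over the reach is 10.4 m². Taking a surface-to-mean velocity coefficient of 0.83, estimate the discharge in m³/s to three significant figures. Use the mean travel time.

12.4 m³/s

t̄ = (28.7 + 28.6 + 31.5) / 3 = 29.6 s
v_surface = L / t̄ = 42.4 / 29.6 = 1.432 m/s
v_mean = 0.83 × 1.432 = 1.189 m/s
Q = A × v_mean = 10.4 × 1.189 = 12.36 m³/s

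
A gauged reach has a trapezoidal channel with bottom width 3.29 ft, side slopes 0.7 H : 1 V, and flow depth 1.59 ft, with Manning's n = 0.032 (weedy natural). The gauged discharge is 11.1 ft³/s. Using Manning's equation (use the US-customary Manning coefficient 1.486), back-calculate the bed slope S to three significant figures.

A = (b + z·y)·y = (3.29 + 0.7×1.59)×1.59 = 7.001 ft²
P = b + 2y√(1+z²) = 3.29 + 2×1.59×√(1+0.7²) = 7.172 ft
R = A/P = 7.001/7.172 = 0.9762 ft
S = (Q·n / (1.486·A·R^(2/3)))² = (11.1×0.032 / (1.486×7.001×0.9840))² = 0.001204

0.00120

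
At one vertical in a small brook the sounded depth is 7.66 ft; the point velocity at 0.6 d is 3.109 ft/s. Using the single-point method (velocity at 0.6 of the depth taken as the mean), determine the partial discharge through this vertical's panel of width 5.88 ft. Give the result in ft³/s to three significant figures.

v̄ = v₀.₆ = 3.109 ft/s
q = v̄ × d × w = 3.109 × 7.66 × 5.88 = 140.0 ft³/s

140 ft³/s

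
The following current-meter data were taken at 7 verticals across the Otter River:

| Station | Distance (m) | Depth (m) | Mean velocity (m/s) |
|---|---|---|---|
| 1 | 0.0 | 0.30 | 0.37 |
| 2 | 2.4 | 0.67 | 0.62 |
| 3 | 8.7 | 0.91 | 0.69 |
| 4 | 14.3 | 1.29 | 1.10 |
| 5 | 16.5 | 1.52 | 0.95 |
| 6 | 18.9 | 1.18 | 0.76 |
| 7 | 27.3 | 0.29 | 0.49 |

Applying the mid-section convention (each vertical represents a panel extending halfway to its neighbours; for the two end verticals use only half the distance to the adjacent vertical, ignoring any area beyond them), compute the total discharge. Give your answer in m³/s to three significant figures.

w_1 = (2.4 − 0.0)/2 = 1.2 m; q_1 = 0.37 × 0.30 × 1.2 = 0.1332 m³/s
w_2 = (8.7 − 0.0)/2 = 4.35 m; q_2 = 0.62 × 0.67 × 4.35 = 1.807 m³/s
w_3 = (14.3 − 2.4)/2 = 5.95 m; q_3 = 0.69 × 0.91 × 5.95 = 3.736 m³/s
w_4 = (16.5 − 8.7)/2 = 3.9 m; q_4 = 1.10 × 1.29 × 3.9 = 5.534 m³/s
w_5 = (18.9 − 14.3)/2 = 2.3 m; q_5 = 0.95 × 1.52 × 2.3 = 3.321 m³/s
w_6 = (27.3 − 16.5)/2 = 5.4 m; q_6 = 0.76 × 1.18 × 5.4 = 4.843 m³/s
w_7 = (27.3 − 18.9)/2 = 4.2 m; q_7 = 0.49 × 0.29 × 4.2 = 0.5968 m³/s
Q = Σ qᵢ = 19.97 m³/s

20.0 m³/s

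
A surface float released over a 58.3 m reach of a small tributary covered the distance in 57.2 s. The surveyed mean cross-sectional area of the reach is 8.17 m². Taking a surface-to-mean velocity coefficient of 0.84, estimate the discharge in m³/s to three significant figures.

v_surface = L / t̄ = 58.3 / 57.2 = 1.019 m/s
v_mean = 0.84 × 1.019 = 0.8562 m/s
Q = A × v_mean = 8.17 × 0.8562 = 6.995 m³/s

6.99 m³/s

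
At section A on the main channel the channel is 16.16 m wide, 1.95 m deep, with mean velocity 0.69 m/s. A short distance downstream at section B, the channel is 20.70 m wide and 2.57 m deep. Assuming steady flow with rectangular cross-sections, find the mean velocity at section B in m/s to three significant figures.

0.409 m/s

Q = A₁V₁ = (16.16×1.95) × 0.69 = 21.74 m³/s
A₂ = 20.70 × 2.57 = 53.20 m²
V₂ = Q/A₂ = 21.74/53.20 = 0.4087 m/s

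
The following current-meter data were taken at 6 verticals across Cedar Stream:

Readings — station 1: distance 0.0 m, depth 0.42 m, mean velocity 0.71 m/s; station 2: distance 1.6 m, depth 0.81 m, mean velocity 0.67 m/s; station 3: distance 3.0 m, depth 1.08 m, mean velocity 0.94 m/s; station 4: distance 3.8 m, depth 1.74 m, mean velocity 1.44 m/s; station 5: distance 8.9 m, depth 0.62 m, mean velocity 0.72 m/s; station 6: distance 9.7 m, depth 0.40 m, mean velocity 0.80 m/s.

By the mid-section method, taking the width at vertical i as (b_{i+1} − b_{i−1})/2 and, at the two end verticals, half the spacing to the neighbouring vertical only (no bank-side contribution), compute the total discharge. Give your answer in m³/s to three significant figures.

w_1 = (1.6 − 0.0)/2 = 0.8 m; q_1 = 0.71 × 0.42 × 0.8 = 0.2386 m³/s
w_2 = (3.0 − 0.0)/2 = 1.5 m; q_2 = 0.67 × 0.81 × 1.5 = 0.8141 m³/s
w_3 = (3.8 − 1.6)/2 = 1.1 m; q_3 = 0.94 × 1.08 × 1.1 = 1.117 m³/s
w_4 = (8.9 − 3.0)/2 = 2.95 m; q_4 = 1.44 × 1.74 × 2.95 = 7.392 m³/s
w_5 = (9.7 − 3.8)/2 = 2.95 m; q_5 = 0.72 × 0.62 × 2.95 = 1.317 m³/s
w_6 = (9.7 − 8.9)/2 = 0.4 m; q_6 = 0.80 × 0.40 × 0.4 = 0.1280 m³/s
Q = Σ qᵢ = 11.01 m³/s

11.0 m³/s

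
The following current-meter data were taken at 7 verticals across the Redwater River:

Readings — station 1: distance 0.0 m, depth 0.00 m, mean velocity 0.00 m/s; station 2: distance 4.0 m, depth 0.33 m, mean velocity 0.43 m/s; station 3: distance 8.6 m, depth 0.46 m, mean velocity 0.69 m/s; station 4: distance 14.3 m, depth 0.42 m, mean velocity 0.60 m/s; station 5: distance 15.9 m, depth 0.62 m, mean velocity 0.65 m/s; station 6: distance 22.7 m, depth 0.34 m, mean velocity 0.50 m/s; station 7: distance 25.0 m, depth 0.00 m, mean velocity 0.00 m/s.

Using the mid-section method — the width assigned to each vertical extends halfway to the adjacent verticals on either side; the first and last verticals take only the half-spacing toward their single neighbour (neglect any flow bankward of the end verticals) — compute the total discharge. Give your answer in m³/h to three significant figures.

w_2 = (8.6 − 0.0)/2 = 4.3 m; q_2 = 0.43 × 0.33 × 4.3 = 0.6102 m³/s
w_3 = (14.3 − 4.0)/2 = 5.15 m; q_3 = 0.69 × 0.46 × 5.15 = 1.635 m³/s
w_4 = (15.9 − 8.6)/2 = 3.65 m; q_4 = 0.60 × 0.42 × 3.65 = 0.9198 m³/s
w_5 = (22.7 − 14.3)/2 = 4.2 m; q_5 = 0.65 × 0.62 × 4.2 = 1.693 m³/s
w_6 = (25.0 − 15.9)/2 = 4.55 m; q_6 = 0.50 × 0.34 × 4.55 = 0.7735 m³/s
Stations 1, 7 contribute zero (depth or velocity is 0).
Q = Σ qᵢ = 5.631 m³/s
= 5.631 × 3600 = 20270 m³/h

20300 m³/h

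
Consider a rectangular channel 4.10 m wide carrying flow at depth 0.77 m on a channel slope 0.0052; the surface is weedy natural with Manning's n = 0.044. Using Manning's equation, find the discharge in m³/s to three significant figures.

3.51 m³/s

A = b·y = 4.10 × 0.77 = 3.157 m²
P = b + 2y = 4.10 + 2×0.77 = 5.640 m
R = A/P = 3.157/5.640 = 0.5598 m
Q = (1/n)·A·R^(2/3)·S^(1/2) = (1/0.044) × 3.157 × 0.5598^(2/3) × 0.0052^(1/2) = 3.514 m³/s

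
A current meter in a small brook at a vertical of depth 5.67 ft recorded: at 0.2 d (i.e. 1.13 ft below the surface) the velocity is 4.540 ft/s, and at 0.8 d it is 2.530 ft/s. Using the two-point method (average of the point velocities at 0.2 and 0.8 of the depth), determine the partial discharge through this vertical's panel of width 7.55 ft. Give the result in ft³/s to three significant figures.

v̄ = (4.540 + 2.530) / 2 = 3.535 ft/s
q = v̄ × d × w = 3.535 × 5.67 × 7.55 = 151.3 ft³/s

151 ft³/s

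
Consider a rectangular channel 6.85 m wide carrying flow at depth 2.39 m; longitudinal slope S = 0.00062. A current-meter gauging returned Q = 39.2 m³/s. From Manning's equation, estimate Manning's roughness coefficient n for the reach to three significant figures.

A = b·y = 6.85 × 2.39 = 16.37 m²
P = b + 2y = 6.85 + 2×2.39 = 11.63 m
R = A/P = 16.37/11.63 = 1.408 m
n = (1/Q)·A·R^(2/3)·S^(1/2) = (1/39.2) × 16.37 × 1.256 × 0.02490 = 0.01306

0.0131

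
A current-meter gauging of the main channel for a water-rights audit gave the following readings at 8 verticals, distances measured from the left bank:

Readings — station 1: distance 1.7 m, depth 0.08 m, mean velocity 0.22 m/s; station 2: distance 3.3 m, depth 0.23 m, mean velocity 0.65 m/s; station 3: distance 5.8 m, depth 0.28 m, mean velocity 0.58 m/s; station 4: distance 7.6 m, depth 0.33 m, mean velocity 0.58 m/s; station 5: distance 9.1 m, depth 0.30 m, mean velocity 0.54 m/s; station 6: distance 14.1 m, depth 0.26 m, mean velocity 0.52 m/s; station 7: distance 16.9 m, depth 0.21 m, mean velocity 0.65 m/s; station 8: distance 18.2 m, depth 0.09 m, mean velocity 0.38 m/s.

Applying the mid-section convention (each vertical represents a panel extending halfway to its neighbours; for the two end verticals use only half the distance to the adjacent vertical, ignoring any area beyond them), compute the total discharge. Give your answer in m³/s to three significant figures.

2.34 m³/s

w_1 = (3.3 − 1.7)/2 = 0.8 m; q_1 = 0.22 × 0.08 × 0.8 = 0.01408 m³/s
w_2 = (5.8 − 1.7)/2 = 2.05 m; q_2 = 0.65 × 0.23 × 2.05 = 0.3065 m³/s
w_3 = (7.6 − 3.3)/2 = 2.15 m; q_3 = 0.58 × 0.28 × 2.15 = 0.3492 m³/s
w_4 = (9.1 − 5.8)/2 = 1.65 m; q_4 = 0.58 × 0.33 × 1.65 = 0.3158 m³/s
w_5 = (14.1 − 7.6)/2 = 3.25 m; q_5 = 0.54 × 0.30 × 3.25 = 0.5265 m³/s
w_6 = (16.9 − 9.1)/2 = 3.9 m; q_6 = 0.52 × 0.26 × 3.9 = 0.5273 m³/s
w_7 = (18.2 − 14.1)/2 = 2.05 m; q_7 = 0.65 × 0.21 × 2.05 = 0.2798 m³/s
w_8 = (18.2 − 16.9)/2 = 0.65 m; q_8 = 0.38 × 0.09 × 0.65 = 0.02223 m³/s
Q = Σ qᵢ = 2.341 m³/s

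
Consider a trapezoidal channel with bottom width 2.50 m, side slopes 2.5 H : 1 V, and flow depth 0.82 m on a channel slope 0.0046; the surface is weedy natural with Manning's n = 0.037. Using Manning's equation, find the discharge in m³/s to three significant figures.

A = (b + z·y)·y = (2.50 + 2.5×0.82)×0.82 = 3.731 m²
P = b + 2y√(1+z²) = 2.50 + 2×0.82×√(1+2.5²) = 6.916 m
R = A/P = 3.731/6.916 = 0.5395 m
Q = (1/n)·A·R^(2/3)·S^(1/2) = (1/0.037) × 3.731 × 0.5395^(2/3) × 0.0046^(1/2) = 4.532 m³/s

4.53 m³/s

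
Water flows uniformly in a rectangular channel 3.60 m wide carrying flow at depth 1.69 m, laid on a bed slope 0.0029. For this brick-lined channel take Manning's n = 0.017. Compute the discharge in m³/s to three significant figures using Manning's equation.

A = b·y = 3.60 × 1.69 = 6.084 m²
P = b + 2y = 3.60 + 2×1.69 = 6.980 m
R = A/P = 6.084/6.980 = 0.8716 m
Q = (1/n)·A·R^(2/3)·S^(1/2) = (1/0.017) × 6.084 × 0.8716^(2/3) × 0.0029^(1/2) = 17.59 m³/s

17.6 m³/s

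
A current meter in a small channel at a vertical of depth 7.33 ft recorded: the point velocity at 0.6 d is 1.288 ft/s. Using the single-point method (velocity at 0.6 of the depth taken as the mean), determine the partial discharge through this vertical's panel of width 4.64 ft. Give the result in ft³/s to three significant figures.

43.8 ft³/s

v̄ = v₀.₆ = 1.288 ft/s
q = v̄ × d × w = 1.288 × 7.33 × 4.64 = 43.81 ft³/s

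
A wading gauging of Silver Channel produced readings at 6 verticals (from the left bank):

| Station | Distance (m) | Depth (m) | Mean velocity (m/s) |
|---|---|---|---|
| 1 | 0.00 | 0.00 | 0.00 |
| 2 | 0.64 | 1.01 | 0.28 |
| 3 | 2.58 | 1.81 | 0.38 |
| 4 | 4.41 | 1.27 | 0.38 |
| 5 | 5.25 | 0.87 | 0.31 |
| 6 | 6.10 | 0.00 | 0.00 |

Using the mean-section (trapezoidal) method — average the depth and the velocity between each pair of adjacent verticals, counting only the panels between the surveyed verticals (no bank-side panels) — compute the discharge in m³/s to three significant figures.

Panel 1-2: Δb = 0.64 m, d̄ = (0.00+1.01)/2 = 0.505, v̄ = (0.00+0.28)/2 = 0.14 → q = 0.64×0.505×0.14 = 0.04525 m³/s
Panel 2-3: Δb = 1.94 m, d̄ = (1.01+1.81)/2 = 1.41, v̄ = (0.28+0.38)/2 = 0.33 → q = 1.94×1.41×0.33 = 0.9027 m³/s
Panel 3-4: Δb = 1.83 m, d̄ = (1.81+1.27)/2 = 1.54, v̄ = (0.38+0.38)/2 = 0.38 → q = 1.83×1.54×0.38 = 1.071 m³/s
Panel 4-5: Δb = 0.84 m, d̄ = (1.27+0.87)/2 = 1.07, v̄ = (0.38+0.31)/2 = 0.345 → q = 0.84×1.07×0.345 = 0.3101 m³/s
Panel 5-6: Δb = 0.85 m, d̄ = (0.87+0.00)/2 = 0.435, v̄ = (0.31+0.00)/2 = 0.155 → q = 0.85×0.435×0.155 = 0.05731 m³/s
Q = Σ q = 2.386 m³/s

2.39 m³/s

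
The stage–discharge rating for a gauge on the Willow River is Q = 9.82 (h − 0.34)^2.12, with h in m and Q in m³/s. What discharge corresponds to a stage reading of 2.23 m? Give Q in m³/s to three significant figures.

37.9 m³/s

Q = 9.82 × (2.23 − 0.34)^2.12 = 9.82 × 1.89^2.12 = 37.86 m³/s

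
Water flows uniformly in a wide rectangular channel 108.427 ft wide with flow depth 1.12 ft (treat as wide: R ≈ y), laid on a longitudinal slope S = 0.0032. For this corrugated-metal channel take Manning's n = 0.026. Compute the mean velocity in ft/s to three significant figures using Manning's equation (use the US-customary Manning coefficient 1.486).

A = b·y = 108.427 × 1.12 = 121.4 ft²
Wide channel: R ≈ y = 1.12 ft
Q = (1.486/n)·A·R^(2/3)·S^(1/2) = (1.486/0.026) × 121.4 × 1.120^(2/3) × 0.0032^(1/2) = 423.4 ft³/s
V = Q/A = 423.4/121.4 = 3.487 ft/s

3.49 ft/s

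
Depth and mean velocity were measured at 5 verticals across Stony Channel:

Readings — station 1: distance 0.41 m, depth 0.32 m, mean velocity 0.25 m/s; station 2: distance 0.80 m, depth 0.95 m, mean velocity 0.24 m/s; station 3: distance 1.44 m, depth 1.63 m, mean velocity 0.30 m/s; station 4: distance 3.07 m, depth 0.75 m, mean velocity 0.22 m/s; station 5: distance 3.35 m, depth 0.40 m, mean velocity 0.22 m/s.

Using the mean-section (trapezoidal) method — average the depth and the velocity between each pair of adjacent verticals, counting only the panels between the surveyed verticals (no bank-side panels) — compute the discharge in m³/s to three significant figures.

Panel 1-2: Δb = 0.39 m, d̄ = (0.32+0.95)/2 = 0.635, v̄ = (0.25+0.24)/2 = 0.245 → q = 0.39×0.635×0.245 = 0.06067 m³/s
Panel 2-3: Δb = 0.64 m, d̄ = (0.95+1.63)/2 = 1.29, v̄ = (0.24+0.30)/2 = 0.27 → q = 0.64×1.29×0.27 = 0.2229 m³/s
Panel 3-4: Δb = 1.63 m, d̄ = (1.63+0.75)/2 = 1.19, v̄ = (0.30+0.22)/2 = 0.26 → q = 1.63×1.19×0.26 = 0.5043 m³/s
Panel 4-5: Δb = 0.28 m, d̄ = (0.75+0.40)/2 = 0.575, v̄ = (0.22+0.22)/2 = 0.22 → q = 0.28×0.575×0.22 = 0.03542 m³/s
Q = Σ q = 0.8233 m³/s

0.823 m³/s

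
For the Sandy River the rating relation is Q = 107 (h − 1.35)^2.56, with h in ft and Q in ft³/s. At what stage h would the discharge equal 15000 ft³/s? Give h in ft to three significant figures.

h − h₀ = (Q/C)^(1/b) = (15000/107)^(1/2.56) = 6.895 ft
h = 1.35 + 6.895 = 8.245 ft

8.25 ft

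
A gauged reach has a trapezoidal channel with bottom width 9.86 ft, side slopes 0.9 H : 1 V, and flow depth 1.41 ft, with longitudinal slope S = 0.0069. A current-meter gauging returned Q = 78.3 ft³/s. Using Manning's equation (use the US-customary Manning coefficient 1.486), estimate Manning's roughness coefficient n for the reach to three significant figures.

A = (b + z·y)·y = (9.86 + 0.9×1.41)×1.41 = 15.69 ft²
P = b + 2y√(1+z²) = 9.86 + 2×1.41×√(1+0.9²) = 13.65 ft
R = A/P = 15.69/13.65 = 1.149 ft
n = (1.486/Q)·A·R^(2/3)·S^(1/2) = (1.486/78.3) × 15.69 × 1.097 × 0.08307 = 0.02714

0.0271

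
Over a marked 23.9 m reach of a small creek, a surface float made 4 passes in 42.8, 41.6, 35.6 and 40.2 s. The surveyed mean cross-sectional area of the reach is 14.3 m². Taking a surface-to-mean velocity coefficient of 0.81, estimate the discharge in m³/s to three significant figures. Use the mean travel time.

6.91 m³/s

t̄ = (42.8 + 41.6 + 35.6 + 40.2) / 4 = 40.05 s
v_surface = L / t̄ = 23.9 / 40.05 = 0.5968 m/s
v_mean = 0.81 × 0.5968 = 0.4834 m/s
Q = A × v_mean = 14.3 × 0.4834 = 6.912 m³/s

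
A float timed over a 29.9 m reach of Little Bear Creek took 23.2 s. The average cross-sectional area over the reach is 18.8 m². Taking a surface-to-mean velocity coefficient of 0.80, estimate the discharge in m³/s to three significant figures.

v_surface = L / t̄ = 29.9 / 23.2 = 1.289 m/s
v_mean = 0.80 × 1.289 = 1.031 m/s
Q = A × v_mean = 18.8 × 1.031 = 19.38 m³/s

19.4 m³/s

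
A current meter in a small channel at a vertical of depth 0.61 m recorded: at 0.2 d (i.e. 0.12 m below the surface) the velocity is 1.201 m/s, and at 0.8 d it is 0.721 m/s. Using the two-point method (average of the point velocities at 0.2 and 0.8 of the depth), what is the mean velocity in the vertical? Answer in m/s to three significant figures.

v̄ = (1.201 + 0.721) / 2 = 0.9610 m/s

0.961 m/s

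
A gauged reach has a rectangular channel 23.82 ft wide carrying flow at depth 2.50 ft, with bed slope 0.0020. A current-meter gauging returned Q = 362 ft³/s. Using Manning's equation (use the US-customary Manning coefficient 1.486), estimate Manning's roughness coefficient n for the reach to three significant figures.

A = b·y = 23.82 × 2.50 = 59.55 ft²
P = b + 2y = 23.82 + 2×2.50 = 28.82 ft
R = A/P = 59.55/28.82 = 2.066 ft
n = (1.486/Q)·A·R^(2/3)·S^(1/2) = (1.486/362) × 59.55 × 1.622 × 0.04472 = 0.01774

0.0177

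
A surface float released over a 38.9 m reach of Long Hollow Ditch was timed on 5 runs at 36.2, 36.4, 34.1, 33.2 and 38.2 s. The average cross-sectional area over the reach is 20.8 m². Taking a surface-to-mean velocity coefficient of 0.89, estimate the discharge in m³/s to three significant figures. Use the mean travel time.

20.2 m³/s

t̄ = (36.2 + 36.4 + 34.1 + 33.2 + 38.2) / 5 = 35.62 s
v_surface = L / t̄ = 38.9 / 35.62 = 1.092 m/s
v_mean = 0.89 × 1.092 = 0.9720 m/s
Q = A × v_mean = 20.8 × 0.9720 = 20.22 m³/s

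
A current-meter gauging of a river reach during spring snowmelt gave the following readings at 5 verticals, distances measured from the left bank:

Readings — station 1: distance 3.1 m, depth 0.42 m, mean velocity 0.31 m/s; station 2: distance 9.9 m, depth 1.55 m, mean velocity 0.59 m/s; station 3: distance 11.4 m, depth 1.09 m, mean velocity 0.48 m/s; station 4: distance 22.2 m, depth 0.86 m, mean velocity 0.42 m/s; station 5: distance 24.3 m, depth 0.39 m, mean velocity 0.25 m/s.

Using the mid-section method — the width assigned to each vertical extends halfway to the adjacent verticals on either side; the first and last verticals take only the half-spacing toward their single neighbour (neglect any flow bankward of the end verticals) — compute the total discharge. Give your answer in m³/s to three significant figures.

9.89 m³/s

w_1 = (9.9 − 3.1)/2 = 3.4 m; q_1 = 0.31 × 0.42 × 3.4 = 0.4427 m³/s
w_2 = (11.4 − 3.1)/2 = 4.15 m; q_2 = 0.59 × 1.55 × 4.15 = 3.795 m³/s
w_3 = (22.2 − 9.9)/2 = 6.15 m; q_3 = 0.48 × 1.09 × 6.15 = 3.218 m³/s
w_4 = (24.3 − 11.4)/2 = 6.45 m; q_4 = 0.42 × 0.86 × 6.45 = 2.330 m³/s
w_5 = (24.3 − 22.2)/2 = 1.05 m; q_5 = 0.25 × 0.39 × 1.05 = 0.1024 m³/s
Q = Σ qᵢ = 9.888 m³/s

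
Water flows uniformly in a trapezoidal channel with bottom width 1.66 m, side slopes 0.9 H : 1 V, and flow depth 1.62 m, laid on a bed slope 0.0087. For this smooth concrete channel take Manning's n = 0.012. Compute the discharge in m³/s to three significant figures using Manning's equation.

A = (b + z·y)·y = (1.66 + 0.9×1.62)×1.62 = 5.051 m²
P = b + 2y√(1+z²) = 1.66 + 2×1.62×√(1+0.9²) = 6.019 m
R = A/P = 5.051/6.019 = 0.8392 m
Q = (1/n)·A·R^(2/3)·S^(1/2) = (1/0.012) × 5.051 × 0.8392^(2/3) × 0.0087^(1/2) = 34.93 m³/s

34.9 m³/s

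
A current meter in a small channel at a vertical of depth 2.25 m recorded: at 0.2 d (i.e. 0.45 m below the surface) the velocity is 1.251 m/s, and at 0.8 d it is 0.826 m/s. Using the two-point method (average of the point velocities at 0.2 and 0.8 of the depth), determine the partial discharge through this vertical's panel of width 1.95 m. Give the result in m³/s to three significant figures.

v̄ = (1.251 + 0.826) / 2 = 1.039 m/s
q = v̄ × d × w = 1.039 × 2.25 × 1.95 = 4.556 m³/s

4.56 m³/s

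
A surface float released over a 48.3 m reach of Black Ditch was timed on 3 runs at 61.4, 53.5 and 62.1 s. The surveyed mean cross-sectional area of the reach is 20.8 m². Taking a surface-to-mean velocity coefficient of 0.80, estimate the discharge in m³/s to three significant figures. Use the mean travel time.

t̄ = (61.4 + 53.5 + 62.1) / 3 = 59 s
v_surface = L / t̄ = 48.3 / 59 = 0.8186 m/s
v_mean = 0.80 × 0.8186 = 0.6549 m/s
Q = A × v_mean = 20.8 × 0.6549 = 13.62 m³/s

13.6 m³/s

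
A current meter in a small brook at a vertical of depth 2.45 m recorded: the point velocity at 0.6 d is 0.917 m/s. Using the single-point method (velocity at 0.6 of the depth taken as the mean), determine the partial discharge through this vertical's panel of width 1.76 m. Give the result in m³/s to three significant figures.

3.95 m³/s

v̄ = v₀.₆ = 0.917 m/s
q = v̄ × d × w = 0.9170 × 2.45 × 1.76 = 3.954 m³/s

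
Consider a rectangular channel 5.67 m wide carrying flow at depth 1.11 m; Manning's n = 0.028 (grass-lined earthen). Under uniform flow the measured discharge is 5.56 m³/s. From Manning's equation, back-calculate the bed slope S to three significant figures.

A = b·y = 5.67 × 1.11 = 6.294 m²
P = b + 2y = 5.67 + 2×1.11 = 7.890 m
R = A/P = 6.294/7.890 = 0.7977 m
S = (Q·n / (1·A·R^(2/3)))² = (5.56×0.028 / (1×6.294×0.8601))² = 0.0008271

0.000827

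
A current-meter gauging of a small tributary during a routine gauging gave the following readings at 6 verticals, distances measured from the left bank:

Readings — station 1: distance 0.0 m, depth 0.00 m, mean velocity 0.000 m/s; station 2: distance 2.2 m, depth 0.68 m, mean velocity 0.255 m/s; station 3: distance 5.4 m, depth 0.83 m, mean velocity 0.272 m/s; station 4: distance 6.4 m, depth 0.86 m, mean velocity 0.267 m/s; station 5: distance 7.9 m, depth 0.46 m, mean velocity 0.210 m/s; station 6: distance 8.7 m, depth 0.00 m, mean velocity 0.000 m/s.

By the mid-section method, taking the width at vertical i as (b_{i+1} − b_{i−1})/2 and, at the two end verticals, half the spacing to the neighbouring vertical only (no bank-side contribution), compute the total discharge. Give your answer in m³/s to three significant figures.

w_2 = (5.4 − 0.0)/2 = 2.7 m; q_2 = 0.255 × 0.68 × 2.7 = 0.4682 m³/s
w_3 = (6.4 − 2.2)/2 = 2.1 m; q_3 = 0.272 × 0.83 × 2.1 = 0.4741 m³/s
w_4 = (7.9 − 5.4)/2 = 1.25 m; q_4 = 0.267 × 0.86 × 1.25 = 0.2870 m³/s
w_5 = (8.7 − 6.4)/2 = 1.15 m; q_5 = 0.210 × 0.46 × 1.15 = 0.1111 m³/s
Stations 1, 6 contribute zero (depth or velocity is 0).
Q = Σ qᵢ = 1.340 m³/s

1.34 m³/s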